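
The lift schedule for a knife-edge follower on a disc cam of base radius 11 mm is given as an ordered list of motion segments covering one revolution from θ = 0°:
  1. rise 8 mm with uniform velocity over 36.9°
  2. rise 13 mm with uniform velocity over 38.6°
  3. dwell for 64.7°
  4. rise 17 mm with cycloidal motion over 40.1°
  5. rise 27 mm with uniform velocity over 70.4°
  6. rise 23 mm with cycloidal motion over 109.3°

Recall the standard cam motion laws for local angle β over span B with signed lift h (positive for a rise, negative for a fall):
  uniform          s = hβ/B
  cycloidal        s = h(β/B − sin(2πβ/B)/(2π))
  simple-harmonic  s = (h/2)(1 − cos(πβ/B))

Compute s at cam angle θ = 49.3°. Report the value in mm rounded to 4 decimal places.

seg 1 [0°–36.9°] uniform, h=8: full span → s += 8 → s = 8.0000
seg 2 [36.9°–75.5°] uniform, h=13: θ=49.3° here. β=12.4, B=38.6. 13·12.4/38.6 = 4.1762 → s = 12.1762

12.1762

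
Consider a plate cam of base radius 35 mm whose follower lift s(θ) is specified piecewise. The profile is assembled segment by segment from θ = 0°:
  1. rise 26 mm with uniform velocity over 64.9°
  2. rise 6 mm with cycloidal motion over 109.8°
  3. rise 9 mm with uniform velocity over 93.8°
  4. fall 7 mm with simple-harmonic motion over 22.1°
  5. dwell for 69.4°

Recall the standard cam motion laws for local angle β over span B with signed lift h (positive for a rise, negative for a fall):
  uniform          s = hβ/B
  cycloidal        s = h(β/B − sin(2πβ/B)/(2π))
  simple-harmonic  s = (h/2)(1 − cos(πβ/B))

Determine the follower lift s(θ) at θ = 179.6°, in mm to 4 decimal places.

seg 1 [0°–64.9°] uniform, h=26: full span → s += 26 → s = 26.0000
seg 2 [64.9°–174.7°] cycloidal, h=6: full span → s += 6 → s = 32.0000
seg 3 [174.7°–268.5°] uniform, h=9: θ=179.6° here. β=4.9, B=93.8. 9·4.9/93.8 = 0.4701 → s = 32.4701

32.4701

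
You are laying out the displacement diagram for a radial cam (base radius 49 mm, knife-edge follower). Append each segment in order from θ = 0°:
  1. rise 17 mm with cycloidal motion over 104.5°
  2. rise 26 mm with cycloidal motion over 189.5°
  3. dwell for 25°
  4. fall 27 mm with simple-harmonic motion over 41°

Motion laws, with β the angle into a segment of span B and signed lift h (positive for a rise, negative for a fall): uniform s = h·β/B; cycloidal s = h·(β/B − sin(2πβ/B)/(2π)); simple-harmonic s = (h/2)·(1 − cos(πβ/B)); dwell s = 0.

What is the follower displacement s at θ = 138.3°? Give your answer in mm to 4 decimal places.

seg 1 [0°–104.5°] cycloidal, h=17: full span → s += 17 → s = 17.0000
seg 2 [104.5°–294°] cycloidal, h=26: θ=138.3° here. β=33.8, B=189.5. 26·(0.1784 − sin(2π·0.1784)/(2π)) = 0.9116 → s = 17.9116

17.9116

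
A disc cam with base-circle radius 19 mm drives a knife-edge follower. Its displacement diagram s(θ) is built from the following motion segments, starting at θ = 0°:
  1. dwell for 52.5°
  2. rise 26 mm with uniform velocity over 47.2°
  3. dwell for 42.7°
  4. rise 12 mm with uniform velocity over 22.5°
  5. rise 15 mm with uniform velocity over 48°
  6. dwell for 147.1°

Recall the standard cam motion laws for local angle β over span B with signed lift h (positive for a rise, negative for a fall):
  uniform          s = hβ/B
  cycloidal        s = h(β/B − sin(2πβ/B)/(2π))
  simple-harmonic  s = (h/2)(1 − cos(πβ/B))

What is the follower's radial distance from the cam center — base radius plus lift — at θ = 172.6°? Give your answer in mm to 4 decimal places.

seg 1 [0°–52.5°] dwell: s stays 0.0000
seg 2 [52.5°–99.7°] uniform, h=26: full span → s += 26 → s = 26.0000
seg 3 [99.7°–142.4°] dwell: s stays 26.0000
seg 4 [142.4°–164.9°] uniform, h=12: full span → s += 12 → s = 38.0000
seg 5 [164.9°–212.9°] uniform, h=15: θ=172.6° here. β=7.7, B=48. 15·7.7/48 = 2.4062 → s = 40.4062
radial distance = base radius + s = 19 + 40.4062 = 59.4062

59.4062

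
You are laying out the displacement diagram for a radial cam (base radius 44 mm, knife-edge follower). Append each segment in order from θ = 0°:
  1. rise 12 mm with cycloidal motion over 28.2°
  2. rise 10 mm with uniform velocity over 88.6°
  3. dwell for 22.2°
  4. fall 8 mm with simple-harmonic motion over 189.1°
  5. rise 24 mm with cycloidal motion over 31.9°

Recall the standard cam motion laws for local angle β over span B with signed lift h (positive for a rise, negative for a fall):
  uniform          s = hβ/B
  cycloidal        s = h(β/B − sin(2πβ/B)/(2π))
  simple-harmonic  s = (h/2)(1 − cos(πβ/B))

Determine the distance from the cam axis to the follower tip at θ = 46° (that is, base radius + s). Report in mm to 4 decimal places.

seg 1 [0°–28.2°] cycloidal, h=12: full span → s += 12 → s = 12.0000
seg 2 [28.2°–116.8°] uniform, h=10: θ=46° here. β=17.8, B=88.6. 10·17.8/88.6 = 2.0090 → s = 14.0090
radial distance = base radius + s = 44 + 14.0090 = 58.0090

58.0090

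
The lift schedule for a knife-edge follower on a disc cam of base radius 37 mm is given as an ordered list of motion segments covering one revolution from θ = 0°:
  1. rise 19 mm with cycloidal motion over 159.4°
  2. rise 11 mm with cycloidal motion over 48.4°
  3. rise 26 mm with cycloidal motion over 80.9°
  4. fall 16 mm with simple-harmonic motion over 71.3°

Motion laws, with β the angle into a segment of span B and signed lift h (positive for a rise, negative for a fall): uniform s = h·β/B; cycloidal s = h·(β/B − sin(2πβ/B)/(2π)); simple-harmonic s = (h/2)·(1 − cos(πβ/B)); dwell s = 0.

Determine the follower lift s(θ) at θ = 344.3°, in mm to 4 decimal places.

seg 1 [0°–159.4°] cycloidal, h=19: full span → s += 19 → s = 19.0000
seg 2 [159.4°–207.8°] cycloidal, h=11: full span → s += 11 → s = 30.0000
seg 3 [207.8°–288.7°] cycloidal, h=26: full span → s += 26 → s = 56.0000
seg 4 [288.7°–360°] simple-harmonic, h=-16: θ=344.3° here. β=55.6, B=71.3. -16/2·(1 − cos(π·0.7798)) = -14.1610 → s = 41.8390

41.8390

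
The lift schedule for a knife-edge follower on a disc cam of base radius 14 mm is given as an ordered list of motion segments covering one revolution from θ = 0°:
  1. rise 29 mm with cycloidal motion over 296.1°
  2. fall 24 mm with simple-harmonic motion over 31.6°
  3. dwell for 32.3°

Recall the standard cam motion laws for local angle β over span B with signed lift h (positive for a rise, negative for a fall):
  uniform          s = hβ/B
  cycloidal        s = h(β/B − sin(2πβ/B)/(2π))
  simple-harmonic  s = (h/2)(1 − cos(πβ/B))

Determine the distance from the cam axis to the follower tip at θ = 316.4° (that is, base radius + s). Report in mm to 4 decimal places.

seg 1 [0°–296.1°] cycloidal, h=29: full span → s += 29 → s = 29.0000
seg 2 [296.1°–327.7°] simple-harmonic, h=-24: θ=316.4° here. β=20.3, B=31.6. -24/2·(1 − cos(π·0.6424)) = -17.1912 → s = 11.8088
radial distance = base radius + s = 14 + 11.8088 = 25.8088

25.8088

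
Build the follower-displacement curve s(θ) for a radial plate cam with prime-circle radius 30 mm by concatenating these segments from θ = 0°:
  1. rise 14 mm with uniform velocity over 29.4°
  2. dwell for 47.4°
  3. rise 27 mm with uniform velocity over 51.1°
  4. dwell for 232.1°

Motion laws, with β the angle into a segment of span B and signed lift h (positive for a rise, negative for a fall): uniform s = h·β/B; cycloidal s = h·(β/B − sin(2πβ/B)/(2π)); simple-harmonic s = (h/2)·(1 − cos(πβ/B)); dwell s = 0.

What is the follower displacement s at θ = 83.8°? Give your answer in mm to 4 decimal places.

seg 1 [0°–29.4°] uniform, h=14: full span → s += 14 → s = 14.0000
seg 2 [29.4°–76.8°] dwell: s stays 14.0000
seg 3 [76.8°–127.9°] uniform, h=27: θ=83.8° here. β=7, B=51.1. 27·7/51.1 = 3.6986 → s = 17.6986

17.6986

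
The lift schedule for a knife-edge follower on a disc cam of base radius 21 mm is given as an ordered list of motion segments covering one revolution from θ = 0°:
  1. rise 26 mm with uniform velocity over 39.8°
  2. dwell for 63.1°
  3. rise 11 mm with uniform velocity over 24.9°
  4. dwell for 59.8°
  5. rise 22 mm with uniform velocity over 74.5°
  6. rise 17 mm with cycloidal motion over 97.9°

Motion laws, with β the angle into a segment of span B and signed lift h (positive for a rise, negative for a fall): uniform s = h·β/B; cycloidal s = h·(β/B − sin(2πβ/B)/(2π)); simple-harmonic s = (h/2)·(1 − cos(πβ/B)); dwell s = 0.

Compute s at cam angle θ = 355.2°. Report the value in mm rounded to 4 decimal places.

seg 1 [0°–39.8°] uniform, h=26: full span → s += 26 → s = 26.0000
seg 2 [39.8°–102.9°] dwell: s stays 26.0000
seg 3 [102.9°–127.8°] uniform, h=11: full span → s += 11 → s = 37.0000
seg 4 [127.8°–187.6°] dwell: s stays 37.0000
seg 5 [187.6°–262.1°] uniform, h=22: full span → s += 22 → s = 59.0000
seg 6 [262.1°–360°] cycloidal, h=17: θ=355.2° here. β=93.1, B=97.9. 17·(0.9510 − sin(2π·0.9510)/(2π)) = 16.9869 → s = 75.9869

75.9869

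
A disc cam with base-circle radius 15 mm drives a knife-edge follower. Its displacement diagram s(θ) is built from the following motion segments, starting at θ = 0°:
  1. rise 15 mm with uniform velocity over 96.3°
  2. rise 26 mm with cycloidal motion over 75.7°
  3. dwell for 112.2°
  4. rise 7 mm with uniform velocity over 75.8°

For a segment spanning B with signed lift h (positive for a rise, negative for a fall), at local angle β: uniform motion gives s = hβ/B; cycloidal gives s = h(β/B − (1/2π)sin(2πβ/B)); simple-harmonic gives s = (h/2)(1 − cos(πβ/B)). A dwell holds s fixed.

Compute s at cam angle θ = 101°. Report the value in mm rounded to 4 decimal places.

seg 1 [0°–96.3°] uniform, h=15: full span → s += 15 → s = 15.0000
seg 2 [96.3°–172°] cycloidal, h=26: θ=101° here. β=4.7, B=75.7. 26·(0.0621 − sin(2π·0.0621)/(2π)) = 0.0406 → s = 15.0406

15.0406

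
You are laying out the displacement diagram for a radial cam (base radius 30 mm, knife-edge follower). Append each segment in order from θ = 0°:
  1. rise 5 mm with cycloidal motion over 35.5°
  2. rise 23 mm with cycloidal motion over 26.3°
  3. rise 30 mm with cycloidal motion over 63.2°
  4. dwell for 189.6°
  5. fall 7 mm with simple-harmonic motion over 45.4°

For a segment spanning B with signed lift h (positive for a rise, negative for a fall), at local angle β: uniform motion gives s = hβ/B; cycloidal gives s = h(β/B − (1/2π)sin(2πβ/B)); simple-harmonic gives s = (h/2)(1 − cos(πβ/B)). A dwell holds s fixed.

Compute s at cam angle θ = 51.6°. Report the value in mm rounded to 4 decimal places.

seg 1 [0°–35.5°] cycloidal, h=5: full span → s += 5 → s = 5.0000
seg 2 [35.5°–61.8°] cycloidal, h=23: θ=51.6° here. β=16.1, B=26.3. 23·(0.6122 − sin(2π·0.6122)/(2π)) = 16.4514 → s = 21.4514

21.4514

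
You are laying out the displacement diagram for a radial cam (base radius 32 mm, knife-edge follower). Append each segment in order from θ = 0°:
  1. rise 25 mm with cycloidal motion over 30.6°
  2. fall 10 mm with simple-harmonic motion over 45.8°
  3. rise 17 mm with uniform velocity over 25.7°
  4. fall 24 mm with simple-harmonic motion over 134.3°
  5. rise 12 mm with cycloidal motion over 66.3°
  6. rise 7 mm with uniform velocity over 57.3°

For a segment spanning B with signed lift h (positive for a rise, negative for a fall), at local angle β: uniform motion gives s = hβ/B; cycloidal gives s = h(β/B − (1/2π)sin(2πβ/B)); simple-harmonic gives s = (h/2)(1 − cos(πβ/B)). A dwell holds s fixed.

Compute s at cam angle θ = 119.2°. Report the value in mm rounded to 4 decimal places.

seg 1 [0°–30.6°] cycloidal, h=25: full span → s += 25 → s = 25.0000
seg 2 [30.6°–76.4°] simple-harmonic, h=-10: full span → s += -10 → s = 15.0000
seg 3 [76.4°–102.1°] uniform, h=17: full span → s += 17 → s = 32.0000
seg 4 [102.1°–236.4°] simple-harmonic, h=-24: θ=119.2° here. β=17.1, B=134.3. -24/2·(1 − cos(π·0.1273)) = -0.9473 → s = 31.0527

31.0527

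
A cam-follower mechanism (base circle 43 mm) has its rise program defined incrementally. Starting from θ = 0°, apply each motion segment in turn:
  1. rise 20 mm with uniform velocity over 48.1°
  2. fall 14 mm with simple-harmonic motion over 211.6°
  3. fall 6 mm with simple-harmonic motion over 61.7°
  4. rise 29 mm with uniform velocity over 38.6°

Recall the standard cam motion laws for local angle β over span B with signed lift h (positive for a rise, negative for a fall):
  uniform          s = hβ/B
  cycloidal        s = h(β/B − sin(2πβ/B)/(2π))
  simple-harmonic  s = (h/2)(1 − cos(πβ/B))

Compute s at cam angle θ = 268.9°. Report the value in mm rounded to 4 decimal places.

seg 1 [0°–48.1°] uniform, h=20: full span → s += 20 → s = 20.0000
seg 2 [48.1°–259.7°] simple-harmonic, h=-14: full span → s += -14 → s = 6.0000
seg 3 [259.7°–321.4°] simple-harmonic, h=-6: θ=268.9° here. β=9.2, B=61.7. -6/2·(1 − cos(π·0.1491)) = -0.3232 → s = 5.6768

5.6768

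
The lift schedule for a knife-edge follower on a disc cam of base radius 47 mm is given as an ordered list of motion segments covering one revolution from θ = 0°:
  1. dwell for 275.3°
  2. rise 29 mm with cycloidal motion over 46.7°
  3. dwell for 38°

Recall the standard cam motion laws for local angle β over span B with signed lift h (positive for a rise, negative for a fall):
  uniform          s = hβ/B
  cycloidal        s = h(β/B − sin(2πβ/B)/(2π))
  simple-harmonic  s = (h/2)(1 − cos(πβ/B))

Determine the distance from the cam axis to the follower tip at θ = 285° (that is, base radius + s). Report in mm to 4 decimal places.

seg 1 [0°–275.3°] dwell: s stays 0.0000
seg 2 [275.3°–322°] cycloidal, h=29: θ=285° here. β=9.7, B=46.7. 29·(0.2077 − sin(2π·0.2077)/(2π)) = 1.5701 → s = 1.5701
radial distance = base radius + s = 47 + 1.5701 = 48.5701

48.5701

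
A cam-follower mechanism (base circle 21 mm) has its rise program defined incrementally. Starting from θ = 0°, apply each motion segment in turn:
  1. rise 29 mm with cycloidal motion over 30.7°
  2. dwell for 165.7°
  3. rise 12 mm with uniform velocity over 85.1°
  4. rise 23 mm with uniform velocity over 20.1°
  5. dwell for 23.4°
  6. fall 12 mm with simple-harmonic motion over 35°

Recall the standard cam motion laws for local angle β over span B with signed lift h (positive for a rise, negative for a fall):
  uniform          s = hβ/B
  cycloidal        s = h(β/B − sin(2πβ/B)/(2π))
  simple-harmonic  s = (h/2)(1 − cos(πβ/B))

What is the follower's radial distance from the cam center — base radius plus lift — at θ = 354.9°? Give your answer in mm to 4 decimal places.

seg 1 [0°–30.7°] cycloidal, h=29: full span → s += 29 → s = 29.0000
seg 2 [30.7°–196.4°] dwell: s stays 29.0000
seg 3 [196.4°–281.5°] uniform, h=12: full span → s += 12 → s = 41.0000
seg 4 [281.5°–301.6°] uniform, h=23: full span → s += 23 → s = 64.0000
seg 5 [301.6°–325°] dwell: s stays 64.0000
seg 6 [325°–360°] simple-harmonic, h=-12: θ=354.9° here. β=29.9, B=35. -12/2·(1 − cos(π·0.8543)) = -11.3822 → s = 52.6178
radial distance = base radius + s = 21 + 52.6178 = 73.6178

73.6178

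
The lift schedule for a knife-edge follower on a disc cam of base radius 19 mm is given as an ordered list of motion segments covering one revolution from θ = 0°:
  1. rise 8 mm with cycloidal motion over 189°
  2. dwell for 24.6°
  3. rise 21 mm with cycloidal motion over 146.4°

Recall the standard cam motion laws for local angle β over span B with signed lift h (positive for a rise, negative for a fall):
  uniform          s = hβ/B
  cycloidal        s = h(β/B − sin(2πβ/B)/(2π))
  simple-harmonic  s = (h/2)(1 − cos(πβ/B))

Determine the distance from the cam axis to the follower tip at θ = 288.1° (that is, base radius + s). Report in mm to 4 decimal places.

seg 1 [0°–189°] cycloidal, h=8: full span → s += 8 → s = 8.0000
seg 2 [189°–213.6°] dwell: s stays 8.0000
seg 3 [213.6°–360°] cycloidal, h=21: θ=288.1° here. β=74.5, B=146.4. 21·(0.5089 − sin(2π·0.5089)/(2π)) = 10.8729 → s = 18.8729
radial distance = base radius + s = 19 + 18.8729 = 37.8729

37.8729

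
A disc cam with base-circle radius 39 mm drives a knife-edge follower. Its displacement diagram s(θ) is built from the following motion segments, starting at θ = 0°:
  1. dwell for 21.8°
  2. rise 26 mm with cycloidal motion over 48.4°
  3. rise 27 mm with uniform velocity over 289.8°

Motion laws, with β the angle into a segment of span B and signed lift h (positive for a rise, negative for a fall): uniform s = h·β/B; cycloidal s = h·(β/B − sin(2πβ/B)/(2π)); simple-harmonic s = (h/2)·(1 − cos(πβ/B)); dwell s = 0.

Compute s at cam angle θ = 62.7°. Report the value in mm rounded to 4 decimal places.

seg 1 [0°–21.8°] dwell: s stays 0.0000
seg 2 [21.8°–70.2°] cycloidal, h=26: θ=62.7° here. β=40.9, B=48.4. 26·(0.8450 − sin(2π·0.8450)/(2π)) = 25.3930 → s = 25.3930

25.3930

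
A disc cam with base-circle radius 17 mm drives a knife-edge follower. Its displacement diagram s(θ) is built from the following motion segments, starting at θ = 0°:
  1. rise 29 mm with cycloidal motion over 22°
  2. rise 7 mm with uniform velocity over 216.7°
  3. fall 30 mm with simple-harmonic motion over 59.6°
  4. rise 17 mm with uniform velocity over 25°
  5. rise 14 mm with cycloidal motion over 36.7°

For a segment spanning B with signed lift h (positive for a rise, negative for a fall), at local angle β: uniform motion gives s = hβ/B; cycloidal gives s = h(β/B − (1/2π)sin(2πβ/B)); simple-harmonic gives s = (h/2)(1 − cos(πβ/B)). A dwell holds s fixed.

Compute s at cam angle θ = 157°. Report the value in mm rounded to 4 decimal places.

seg 1 [0°–22°] cycloidal, h=29: full span → s += 29 → s = 29.0000
seg 2 [22°–238.7°] uniform, h=7: θ=157° here. β=135, B=216.7. 7·135/216.7 = 4.3609 → s = 33.3609

33.3609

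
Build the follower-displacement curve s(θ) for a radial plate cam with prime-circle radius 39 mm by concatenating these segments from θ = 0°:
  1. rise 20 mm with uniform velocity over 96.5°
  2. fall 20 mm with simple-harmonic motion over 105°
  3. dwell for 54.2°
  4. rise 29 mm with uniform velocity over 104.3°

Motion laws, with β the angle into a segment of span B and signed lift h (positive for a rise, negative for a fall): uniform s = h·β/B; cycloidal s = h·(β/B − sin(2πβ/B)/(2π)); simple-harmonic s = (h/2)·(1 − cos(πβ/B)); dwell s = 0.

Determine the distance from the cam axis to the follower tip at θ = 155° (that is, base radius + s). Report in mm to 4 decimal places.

seg 1 [0°–96.5°] uniform, h=20: full span → s += 20 → s = 20.0000
seg 2 [96.5°–201.5°] simple-harmonic, h=-20: θ=155° here. β=58.5, B=105. -20/2·(1 − cos(π·0.5571)) = -11.7856 → s = 8.2144
radial distance = base radius + s = 39 + 8.2144 = 47.2144

47.2144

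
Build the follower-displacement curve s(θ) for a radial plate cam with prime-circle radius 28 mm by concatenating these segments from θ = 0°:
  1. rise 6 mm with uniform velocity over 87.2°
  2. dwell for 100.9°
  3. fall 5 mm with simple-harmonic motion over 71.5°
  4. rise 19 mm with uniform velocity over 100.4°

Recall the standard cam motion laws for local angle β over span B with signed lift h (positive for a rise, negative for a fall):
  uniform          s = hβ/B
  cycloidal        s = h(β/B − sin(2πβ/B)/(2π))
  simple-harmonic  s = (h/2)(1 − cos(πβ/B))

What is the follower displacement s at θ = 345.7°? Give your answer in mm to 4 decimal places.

seg 1 [0°–87.2°] uniform, h=6: full span → s += 6 → s = 6.0000
seg 2 [87.2°–188.1°] dwell: s stays 6.0000
seg 3 [188.1°–259.6°] simple-harmonic, h=-5: full span → s += -5 → s = 1.0000
seg 4 [259.6°–360°] uniform, h=19: θ=345.7° here. β=86.1, B=100.4. 19·86.1/100.4 = 16.2938 → s = 17.2938

17.2938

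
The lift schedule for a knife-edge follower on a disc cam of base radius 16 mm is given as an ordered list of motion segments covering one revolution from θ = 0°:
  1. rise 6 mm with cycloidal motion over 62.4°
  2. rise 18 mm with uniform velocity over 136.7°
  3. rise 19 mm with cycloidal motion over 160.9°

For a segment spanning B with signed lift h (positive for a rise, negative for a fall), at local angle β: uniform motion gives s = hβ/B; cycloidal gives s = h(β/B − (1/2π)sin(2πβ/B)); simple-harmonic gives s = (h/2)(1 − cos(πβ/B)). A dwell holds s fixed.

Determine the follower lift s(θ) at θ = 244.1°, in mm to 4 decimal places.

seg 1 [0°–62.4°] cycloidal, h=6: full span → s += 6 → s = 6.0000
seg 2 [62.4°–199.1°] uniform, h=18: full span → s += 18 → s = 24.0000
seg 3 [199.1°–360°] cycloidal, h=19: θ=244.1° here. β=45, B=160.9. 19·(0.2797 − sin(2π·0.2797)/(2π)) = 2.3423 → s = 26.3423

26.3423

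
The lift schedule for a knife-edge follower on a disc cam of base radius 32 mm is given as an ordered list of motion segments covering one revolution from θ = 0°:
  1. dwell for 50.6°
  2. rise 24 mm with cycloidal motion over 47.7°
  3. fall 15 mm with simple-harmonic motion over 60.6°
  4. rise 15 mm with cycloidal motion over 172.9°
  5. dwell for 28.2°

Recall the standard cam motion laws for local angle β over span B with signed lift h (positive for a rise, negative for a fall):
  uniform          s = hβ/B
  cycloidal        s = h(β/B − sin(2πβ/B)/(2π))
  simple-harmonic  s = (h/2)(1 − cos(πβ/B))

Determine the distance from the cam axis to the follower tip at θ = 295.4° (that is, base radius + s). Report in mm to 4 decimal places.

seg 1 [0°–50.6°] dwell: s stays 0.0000
seg 2 [50.6°–98.3°] cycloidal, h=24: full span → s += 24 → s = 24.0000
seg 3 [98.3°–158.9°] simple-harmonic, h=-15: full span → s += -15 → s = 9.0000
seg 4 [158.9°–331.8°] cycloidal, h=15: θ=295.4° here. β=136.5, B=172.9. 15·(0.7895 − sin(2π·0.7895)/(2π)) = 14.1564 → s = 23.1564
radial distance = base radius + s = 32 + 23.1564 = 55.1564

55.1564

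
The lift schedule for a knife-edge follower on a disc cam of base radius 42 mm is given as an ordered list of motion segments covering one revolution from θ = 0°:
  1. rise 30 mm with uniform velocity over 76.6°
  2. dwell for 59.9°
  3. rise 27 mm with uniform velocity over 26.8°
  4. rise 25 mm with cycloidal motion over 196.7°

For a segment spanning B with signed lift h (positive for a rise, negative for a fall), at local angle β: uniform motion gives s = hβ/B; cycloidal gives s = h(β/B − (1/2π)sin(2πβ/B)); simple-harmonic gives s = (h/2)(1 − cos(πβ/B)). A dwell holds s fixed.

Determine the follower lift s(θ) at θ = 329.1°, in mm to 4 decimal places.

seg 1 [0°–76.6°] uniform, h=30: full span → s += 30 → s = 30.0000
seg 2 [76.6°–136.5°] dwell: s stays 30.0000
seg 3 [136.5°–163.3°] uniform, h=27: full span → s += 27 → s = 57.0000
seg 4 [163.3°–360°] cycloidal, h=25: θ=329.1° here. β=165.8, B=196.7. 25·(0.8429 − sin(2π·0.8429)/(2π)) = 24.3927 → s = 81.3927

81.3927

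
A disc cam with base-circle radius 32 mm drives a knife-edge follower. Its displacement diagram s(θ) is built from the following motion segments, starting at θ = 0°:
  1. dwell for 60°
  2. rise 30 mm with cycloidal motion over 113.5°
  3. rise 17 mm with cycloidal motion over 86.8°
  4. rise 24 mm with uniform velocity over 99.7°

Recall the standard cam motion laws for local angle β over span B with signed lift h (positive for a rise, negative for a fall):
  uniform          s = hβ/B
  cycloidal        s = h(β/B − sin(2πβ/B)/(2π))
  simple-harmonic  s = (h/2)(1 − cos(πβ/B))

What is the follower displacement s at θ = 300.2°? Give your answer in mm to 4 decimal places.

seg 1 [0°–60°] dwell: s stays 0.0000
seg 2 [60°–173.5°] cycloidal, h=30: full span → s += 30 → s = 30.0000
seg 3 [173.5°–260.3°] cycloidal, h=17: full span → s += 17 → s = 47.0000
seg 4 [260.3°–360°] uniform, h=24: θ=300.2° here. β=39.9, B=99.7. 24·39.9/99.7 = 9.6048 → s = 56.6048

56.6048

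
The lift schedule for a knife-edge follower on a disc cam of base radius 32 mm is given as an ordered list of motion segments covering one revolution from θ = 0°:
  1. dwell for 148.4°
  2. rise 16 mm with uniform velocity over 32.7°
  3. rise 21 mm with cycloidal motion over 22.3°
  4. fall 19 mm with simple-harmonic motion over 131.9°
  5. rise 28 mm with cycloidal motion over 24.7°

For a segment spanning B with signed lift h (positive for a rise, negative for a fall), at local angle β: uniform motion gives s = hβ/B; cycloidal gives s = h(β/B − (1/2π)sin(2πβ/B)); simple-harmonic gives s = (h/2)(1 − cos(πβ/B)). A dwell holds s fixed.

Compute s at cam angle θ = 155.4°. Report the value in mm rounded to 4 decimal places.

seg 1 [0°–148.4°] dwell: s stays 0.0000
seg 2 [148.4°–181.1°] uniform, h=16: θ=155.4° here. β=7, B=32.7. 16·7/32.7 = 3.4251 → s = 3.4251

3.4251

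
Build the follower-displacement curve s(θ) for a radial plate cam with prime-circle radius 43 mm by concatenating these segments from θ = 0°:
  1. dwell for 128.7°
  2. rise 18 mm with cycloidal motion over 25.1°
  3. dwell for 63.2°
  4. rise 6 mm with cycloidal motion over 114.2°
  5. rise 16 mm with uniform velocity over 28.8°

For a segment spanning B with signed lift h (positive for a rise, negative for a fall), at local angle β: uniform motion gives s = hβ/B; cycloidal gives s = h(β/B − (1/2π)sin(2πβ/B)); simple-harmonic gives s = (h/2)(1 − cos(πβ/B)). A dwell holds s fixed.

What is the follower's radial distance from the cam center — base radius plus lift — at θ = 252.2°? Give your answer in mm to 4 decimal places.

seg 1 [0°–128.7°] dwell: s stays 0.0000
seg 2 [128.7°–153.8°] cycloidal, h=18: full span → s += 18 → s = 18.0000
seg 3 [153.8°–217°] dwell: s stays 18.0000
seg 4 [217°–331.2°] cycloidal, h=6: θ=252.2° here. β=35.2, B=114.2. 6·(0.3082 − sin(2π·0.3082)/(2π)) = 0.9577 → s = 18.9577
radial distance = base radius + s = 43 + 18.9577 = 61.9577

61.9577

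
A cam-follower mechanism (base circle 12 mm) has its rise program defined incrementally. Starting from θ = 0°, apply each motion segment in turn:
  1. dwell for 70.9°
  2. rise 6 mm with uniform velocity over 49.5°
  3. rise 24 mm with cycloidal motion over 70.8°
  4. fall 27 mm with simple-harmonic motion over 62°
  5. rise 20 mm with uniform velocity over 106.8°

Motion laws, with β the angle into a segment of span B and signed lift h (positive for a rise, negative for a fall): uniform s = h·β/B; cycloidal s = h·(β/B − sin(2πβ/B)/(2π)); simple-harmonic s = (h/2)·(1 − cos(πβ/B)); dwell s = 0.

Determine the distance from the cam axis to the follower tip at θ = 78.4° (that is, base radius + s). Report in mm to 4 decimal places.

seg 1 [0°–70.9°] dwell: s stays 0.0000
seg 2 [70.9°–120.4°] uniform, h=6: θ=78.4° here. β=7.5, B=49.5. 6·7.5/49.5 = 0.9091 → s = 0.9091
radial distance = base radius + s = 12 + 0.9091 = 12.9091

12.9091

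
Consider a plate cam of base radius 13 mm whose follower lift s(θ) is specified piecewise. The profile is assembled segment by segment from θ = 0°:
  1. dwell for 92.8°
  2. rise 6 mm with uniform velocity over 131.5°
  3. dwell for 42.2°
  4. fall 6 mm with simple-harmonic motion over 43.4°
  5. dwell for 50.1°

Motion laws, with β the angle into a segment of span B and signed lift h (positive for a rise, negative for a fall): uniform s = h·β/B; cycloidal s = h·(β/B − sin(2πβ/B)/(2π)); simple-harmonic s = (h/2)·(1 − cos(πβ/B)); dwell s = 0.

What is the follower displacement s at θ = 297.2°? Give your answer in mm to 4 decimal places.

seg 1 [0°–92.8°] dwell: s stays 0.0000
seg 2 [92.8°–224.3°] uniform, h=6: full span → s += 6 → s = 6.0000
seg 3 [224.3°–266.5°] dwell: s stays 6.0000
seg 4 [266.5°–309.9°] simple-harmonic, h=-6: θ=297.2° here. β=30.7, B=43.4. -6/2·(1 − cos(π·0.7074)) = -4.8191 → s = 1.1809

1.1809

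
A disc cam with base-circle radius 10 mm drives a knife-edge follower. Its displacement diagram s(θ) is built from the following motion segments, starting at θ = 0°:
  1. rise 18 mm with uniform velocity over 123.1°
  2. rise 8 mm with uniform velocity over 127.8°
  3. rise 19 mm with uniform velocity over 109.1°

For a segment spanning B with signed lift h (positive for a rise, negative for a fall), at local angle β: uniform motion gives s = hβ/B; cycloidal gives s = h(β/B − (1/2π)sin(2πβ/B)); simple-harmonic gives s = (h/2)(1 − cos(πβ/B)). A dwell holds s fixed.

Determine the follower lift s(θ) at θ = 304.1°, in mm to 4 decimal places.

seg 1 [0°–123.1°] uniform, h=18: full span → s += 18 → s = 18.0000
seg 2 [123.1°–250.9°] uniform, h=8: full span → s += 8 → s = 26.0000
seg 3 [250.9°–360°] uniform, h=19: θ=304.1° here. β=53.2, B=109.1. 19·53.2/109.1 = 9.2649 → s = 35.2649

35.2649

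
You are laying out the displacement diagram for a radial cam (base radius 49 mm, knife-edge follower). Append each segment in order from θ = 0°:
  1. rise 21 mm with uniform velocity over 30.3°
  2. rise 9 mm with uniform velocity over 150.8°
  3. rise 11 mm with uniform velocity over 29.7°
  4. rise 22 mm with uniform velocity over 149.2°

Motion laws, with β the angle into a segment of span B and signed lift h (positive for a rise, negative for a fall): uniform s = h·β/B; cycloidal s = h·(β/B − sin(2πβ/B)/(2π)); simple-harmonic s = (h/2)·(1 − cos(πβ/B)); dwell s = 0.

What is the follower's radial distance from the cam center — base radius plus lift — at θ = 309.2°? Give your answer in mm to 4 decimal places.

seg 1 [0°–30.3°] uniform, h=21: full span → s += 21 → s = 21.0000
seg 2 [30.3°–181.1°] uniform, h=9: full span → s += 9 → s = 30.0000
seg 3 [181.1°–210.8°] uniform, h=11: full span → s += 11 → s = 41.0000
seg 4 [210.8°–360°] uniform, h=22: θ=309.2° here. β=98.4, B=149.2. 22·98.4/149.2 = 14.5094 → s = 55.5094
radial distance = base radius + s = 49 + 55.5094 = 104.5094

104.5094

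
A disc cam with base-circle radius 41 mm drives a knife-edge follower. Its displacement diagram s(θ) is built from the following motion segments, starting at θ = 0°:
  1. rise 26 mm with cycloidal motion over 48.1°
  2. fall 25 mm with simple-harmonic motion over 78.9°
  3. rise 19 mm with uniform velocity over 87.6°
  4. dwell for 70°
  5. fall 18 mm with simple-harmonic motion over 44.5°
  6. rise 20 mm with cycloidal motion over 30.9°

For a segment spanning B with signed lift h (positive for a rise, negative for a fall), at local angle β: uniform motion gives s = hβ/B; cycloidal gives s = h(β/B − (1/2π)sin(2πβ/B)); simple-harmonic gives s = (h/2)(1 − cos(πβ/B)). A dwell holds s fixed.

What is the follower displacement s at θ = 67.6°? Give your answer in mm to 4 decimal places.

seg 1 [0°–48.1°] cycloidal, h=26: full span → s += 26 → s = 26.0000
seg 2 [48.1°–127°] simple-harmonic, h=-25: θ=67.6° here. β=19.5, B=78.9. -25/2·(1 − cos(π·0.2471)) = -3.5823 → s = 22.4177

22.4177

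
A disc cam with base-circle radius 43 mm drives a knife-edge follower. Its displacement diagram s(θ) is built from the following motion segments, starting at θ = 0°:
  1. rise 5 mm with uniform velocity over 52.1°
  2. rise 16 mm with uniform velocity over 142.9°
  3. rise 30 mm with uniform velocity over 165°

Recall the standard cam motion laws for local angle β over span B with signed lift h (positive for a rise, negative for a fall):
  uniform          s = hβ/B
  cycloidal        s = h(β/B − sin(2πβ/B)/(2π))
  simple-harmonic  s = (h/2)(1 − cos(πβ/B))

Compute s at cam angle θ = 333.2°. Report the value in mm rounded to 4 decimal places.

seg 1 [0°–52.1°] uniform, h=5: full span → s += 5 → s = 5.0000
seg 2 [52.1°–195°] uniform, h=16: full span → s += 16 → s = 21.0000
seg 3 [195°–360°] uniform, h=30: θ=333.2° here. β=138.2, B=165. 30·138.2/165 = 25.1273 → s = 46.1273

46.1273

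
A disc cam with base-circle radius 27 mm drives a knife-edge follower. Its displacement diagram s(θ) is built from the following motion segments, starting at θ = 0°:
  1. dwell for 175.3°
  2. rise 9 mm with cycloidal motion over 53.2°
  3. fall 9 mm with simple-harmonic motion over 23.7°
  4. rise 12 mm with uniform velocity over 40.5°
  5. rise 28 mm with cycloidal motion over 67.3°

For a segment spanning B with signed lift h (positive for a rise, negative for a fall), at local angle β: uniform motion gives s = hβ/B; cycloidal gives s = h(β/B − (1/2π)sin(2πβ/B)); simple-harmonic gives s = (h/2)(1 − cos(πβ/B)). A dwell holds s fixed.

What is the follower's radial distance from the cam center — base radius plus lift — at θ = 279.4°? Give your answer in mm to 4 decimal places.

seg 1 [0°–175.3°] dwell: s stays 0.0000
seg 2 [175.3°–228.5°] cycloidal, h=9: full span → s += 9 → s = 9.0000
seg 3 [228.5°–252.2°] simple-harmonic, h=-9: full span → s += -9 → s = 0.0000
seg 4 [252.2°–292.7°] uniform, h=12: θ=279.4° here. β=27.2, B=40.5. 12·27.2/40.5 = 8.0593 → s = 8.0593
radial distance = base radius + s = 27 + 8.0593 = 35.0593

35.0593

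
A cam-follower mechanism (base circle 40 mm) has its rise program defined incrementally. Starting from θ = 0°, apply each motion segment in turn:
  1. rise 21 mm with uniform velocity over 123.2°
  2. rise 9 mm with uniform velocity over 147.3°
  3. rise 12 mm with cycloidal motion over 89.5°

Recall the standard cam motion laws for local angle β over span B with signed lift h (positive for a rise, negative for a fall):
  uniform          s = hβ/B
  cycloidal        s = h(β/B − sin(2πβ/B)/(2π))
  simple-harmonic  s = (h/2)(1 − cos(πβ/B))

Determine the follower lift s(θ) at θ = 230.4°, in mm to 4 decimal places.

seg 1 [0°–123.2°] uniform, h=21: full span → s += 21 → s = 21.0000
seg 2 [123.2°–270.5°] uniform, h=9: θ=230.4° here. β=107.2, B=147.3. 9·107.2/147.3 = 6.5499 → s = 27.5499

27.5499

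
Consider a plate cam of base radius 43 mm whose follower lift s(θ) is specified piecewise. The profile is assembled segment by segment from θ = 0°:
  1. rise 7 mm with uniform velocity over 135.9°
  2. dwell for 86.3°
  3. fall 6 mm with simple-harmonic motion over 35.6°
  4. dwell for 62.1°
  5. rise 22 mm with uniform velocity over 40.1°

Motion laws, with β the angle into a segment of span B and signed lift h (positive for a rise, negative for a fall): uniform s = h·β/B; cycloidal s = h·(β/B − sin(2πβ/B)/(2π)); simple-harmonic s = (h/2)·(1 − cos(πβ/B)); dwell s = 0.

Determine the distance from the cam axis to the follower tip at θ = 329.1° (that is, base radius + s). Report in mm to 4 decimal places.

seg 1 [0°–135.9°] uniform, h=7: full span → s += 7 → s = 7.0000
seg 2 [135.9°–222.2°] dwell: s stays 7.0000
seg 3 [222.2°–257.8°] simple-harmonic, h=-6: full span → s += -6 → s = 1.0000
seg 4 [257.8°–319.9°] dwell: s stays 1.0000
seg 5 [319.9°–360°] uniform, h=22: θ=329.1° here. β=9.2, B=40.1. 22·9.2/40.1 = 5.0474 → s = 6.0474
radial distance = base radius + s = 43 + 6.0474 = 49.0474

49.0474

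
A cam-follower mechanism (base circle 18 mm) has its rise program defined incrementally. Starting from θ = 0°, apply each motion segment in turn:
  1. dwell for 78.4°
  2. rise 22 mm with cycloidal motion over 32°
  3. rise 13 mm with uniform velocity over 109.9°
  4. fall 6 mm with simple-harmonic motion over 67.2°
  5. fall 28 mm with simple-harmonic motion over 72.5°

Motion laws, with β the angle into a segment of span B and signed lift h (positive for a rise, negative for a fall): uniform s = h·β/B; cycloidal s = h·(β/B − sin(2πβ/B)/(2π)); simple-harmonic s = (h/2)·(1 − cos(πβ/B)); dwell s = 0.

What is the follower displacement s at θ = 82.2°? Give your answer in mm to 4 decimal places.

seg 1 [0°–78.4°] dwell: s stays 0.0000
seg 2 [78.4°–110.4°] cycloidal, h=22: θ=82.2° here. β=3.8, B=32. 22·(0.1187 − sin(2π·0.1187)/(2π)) = 0.2357 → s = 0.2357

0.2357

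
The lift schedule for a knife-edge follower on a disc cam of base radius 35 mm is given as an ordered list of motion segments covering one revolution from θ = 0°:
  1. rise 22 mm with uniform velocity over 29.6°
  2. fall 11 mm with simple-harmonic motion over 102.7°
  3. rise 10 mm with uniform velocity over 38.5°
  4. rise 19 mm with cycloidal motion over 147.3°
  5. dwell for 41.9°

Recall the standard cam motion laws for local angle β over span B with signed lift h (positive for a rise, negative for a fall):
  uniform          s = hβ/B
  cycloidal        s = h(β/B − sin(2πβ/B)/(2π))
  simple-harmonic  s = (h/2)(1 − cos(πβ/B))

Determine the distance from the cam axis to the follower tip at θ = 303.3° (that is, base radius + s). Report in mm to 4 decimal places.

seg 1 [0°–29.6°] uniform, h=22: full span → s += 22 → s = 22.0000
seg 2 [29.6°–132.3°] simple-harmonic, h=-11: full span → s += -11 → s = 11.0000
seg 3 [132.3°–170.8°] uniform, h=10: full span → s += 10 → s = 21.0000
seg 4 [170.8°–318.1°] cycloidal, h=19: θ=303.3° here. β=132.5, B=147.3. 19·(0.8995 − sin(2π·0.8995)/(2π)) = 18.8757 → s = 39.8757
radial distance = base radius + s = 35 + 39.8757 = 74.8757

74.8757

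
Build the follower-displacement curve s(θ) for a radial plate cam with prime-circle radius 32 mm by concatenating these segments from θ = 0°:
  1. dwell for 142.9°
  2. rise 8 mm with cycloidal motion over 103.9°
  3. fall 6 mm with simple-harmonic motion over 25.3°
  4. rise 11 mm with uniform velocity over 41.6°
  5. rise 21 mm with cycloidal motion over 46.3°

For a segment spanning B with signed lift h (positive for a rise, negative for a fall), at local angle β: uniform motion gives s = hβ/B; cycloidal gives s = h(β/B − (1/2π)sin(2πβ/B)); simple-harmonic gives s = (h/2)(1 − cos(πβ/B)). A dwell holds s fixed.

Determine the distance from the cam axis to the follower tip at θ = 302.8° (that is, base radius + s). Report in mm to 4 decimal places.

seg 1 [0°–142.9°] dwell: s stays 0.0000
seg 2 [142.9°–246.8°] cycloidal, h=8: full span → s += 8 → s = 8.0000
seg 3 [246.8°–272.1°] simple-harmonic, h=-6: full span → s += -6 → s = 2.0000
seg 4 [272.1°–313.7°] uniform, h=11: θ=302.8° here. β=30.7, B=41.6. 11·30.7/41.6 = 8.1178 → s = 10.1178
radial distance = base radius + s = 32 + 10.1178 = 42.1178

42.1178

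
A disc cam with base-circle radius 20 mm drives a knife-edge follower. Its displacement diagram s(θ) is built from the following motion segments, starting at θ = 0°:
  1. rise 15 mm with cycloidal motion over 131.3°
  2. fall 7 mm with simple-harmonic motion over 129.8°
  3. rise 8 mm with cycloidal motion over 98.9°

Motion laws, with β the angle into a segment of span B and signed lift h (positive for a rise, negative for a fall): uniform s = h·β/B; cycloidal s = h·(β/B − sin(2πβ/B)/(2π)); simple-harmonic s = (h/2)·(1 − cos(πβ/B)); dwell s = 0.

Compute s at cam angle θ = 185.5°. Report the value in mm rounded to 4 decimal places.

seg 1 [0°–131.3°] cycloidal, h=15: full span → s += 15 → s = 15.0000
seg 2 [131.3°–261.1°] simple-harmonic, h=-7: θ=185.5° here. β=54.2, B=129.8. -7/2·(1 − cos(π·0.4176)) = -2.6037 → s = 12.3963

12.3963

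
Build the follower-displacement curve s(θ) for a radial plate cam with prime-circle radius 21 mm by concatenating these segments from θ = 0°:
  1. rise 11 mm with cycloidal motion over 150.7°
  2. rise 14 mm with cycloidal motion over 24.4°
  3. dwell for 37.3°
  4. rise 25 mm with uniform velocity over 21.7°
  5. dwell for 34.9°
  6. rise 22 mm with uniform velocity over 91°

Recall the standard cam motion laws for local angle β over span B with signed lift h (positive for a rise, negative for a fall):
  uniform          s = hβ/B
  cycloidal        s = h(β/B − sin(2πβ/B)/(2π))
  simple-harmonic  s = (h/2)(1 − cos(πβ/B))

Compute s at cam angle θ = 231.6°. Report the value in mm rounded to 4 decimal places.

seg 1 [0°–150.7°] cycloidal, h=11: full span → s += 11 → s = 11.0000
seg 2 [150.7°–175.1°] cycloidal, h=14: full span → s += 14 → s = 25.0000
seg 3 [175.1°–212.4°] dwell: s stays 25.0000
seg 4 [212.4°–234.1°] uniform, h=25: θ=231.6° here. β=19.2, B=21.7. 25·19.2/21.7 = 22.1198 → s = 47.1198

47.1198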